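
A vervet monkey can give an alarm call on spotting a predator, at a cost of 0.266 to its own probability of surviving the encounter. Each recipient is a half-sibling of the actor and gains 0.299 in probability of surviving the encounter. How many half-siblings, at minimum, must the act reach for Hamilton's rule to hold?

4

r to a half-sibling = 0.25 (half-sibs share one parent — one path of length 2: r = (1/2)^2 = 1/4).
Hamilton's rule: n·r·B > C  ⇒  n > C/(r·B) = 0.266/(0.25·0.299) = 3.559.
The smallest integer exceeding 3.559 is 4.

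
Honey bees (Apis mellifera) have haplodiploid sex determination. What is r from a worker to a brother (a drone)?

0.25

Her haploid brother carries none of their father's genes and a random half of their mother's genome; that half matches the maternal half of her own genome with probability 1/2: r = 1/2 · 1/2 = 1/4.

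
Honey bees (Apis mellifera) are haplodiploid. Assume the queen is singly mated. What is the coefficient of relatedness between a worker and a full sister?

0.75

Haplodiploid full sisters inherit their father's entire haploid genome identically (contributing 1/2) and on average half of their mother's contribution (1/2 · 1/2 = 1/4); r = 1/2 + 1/4 = 3/4.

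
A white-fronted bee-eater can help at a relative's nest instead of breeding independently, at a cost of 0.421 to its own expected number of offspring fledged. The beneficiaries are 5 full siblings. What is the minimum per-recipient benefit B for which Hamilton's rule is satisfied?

0.1684

r to a full sibling = 1/2 (full sibs share both parents — two paths of length 2: r = 2·(1/2)^2 = 1/2).
Hamilton's rule with n recipients of equal r: n·r·B > C, so B > C/(n·r) = 0.421/(5·0.5) = 0.1684.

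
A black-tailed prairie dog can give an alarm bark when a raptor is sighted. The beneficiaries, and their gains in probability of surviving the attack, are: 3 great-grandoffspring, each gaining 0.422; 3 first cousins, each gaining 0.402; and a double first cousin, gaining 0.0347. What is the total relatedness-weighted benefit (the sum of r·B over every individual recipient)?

r to a great-grandoffspring = 0.125 (three parent–offspring links: r = (1/2)^3 = 1/8).
r to a first cousin = 1/8 (first cousins share one grandparent pair — two paths of length 4: r = 2·(1/2)^4 = 1/8).
r to a double first cousin = 0.25 (double first cousins share both grandparent pairs — four paths of length 4: r = 4·(1/2)^4 = 1/4).
Summing one r·B term per recipient: 3·0.125·0.422 + 3·0.125·0.402 + 1·0.25·0.0347 = 0.317675.

0.317675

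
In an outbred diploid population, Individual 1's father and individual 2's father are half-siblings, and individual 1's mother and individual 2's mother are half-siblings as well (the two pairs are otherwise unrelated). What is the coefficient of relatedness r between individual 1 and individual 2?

0.125

With two independent routes of shared ancestry, r is the sum of the two contributions.
Individual 1 and individual 2 are related in two ways: half first cousins through their fathers (r = 1/16) and half first cousins through their mothers (r = 1/16).
r = 1/16 + 1/16 = 1/8 = 0.125.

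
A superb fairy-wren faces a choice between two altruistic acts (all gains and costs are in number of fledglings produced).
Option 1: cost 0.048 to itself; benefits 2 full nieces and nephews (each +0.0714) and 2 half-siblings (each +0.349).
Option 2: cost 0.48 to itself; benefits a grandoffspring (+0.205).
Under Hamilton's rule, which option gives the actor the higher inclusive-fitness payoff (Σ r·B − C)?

Option 1: r to a full niece or nephew = 0.25.
Option 1: r to a half-sibling = 0.25.
Option 1: Σ r·B − C = (2·0.25·0.0714 + 2·0.25·0.349) − 0.048 = 0.1622.
Option 2: r to a grandoffspring = 0.25.
Option 2: Σ r·B − C = (1·0.25·0.205) − 0.48 = -0.42875.
Option 1 has the higher net inclusive-fitness payoff.

Option 1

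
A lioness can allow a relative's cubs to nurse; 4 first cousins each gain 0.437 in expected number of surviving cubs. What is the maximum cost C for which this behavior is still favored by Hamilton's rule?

0.2185

r to a first cousin = 0.125 (first cousins share one grandparent pair — two paths of length 4: r = 2·(1/2)^4 = 1/8).
Hamilton's rule: n·r·B > C, so the trait is favored while C < n·r·B = 4·0.125·0.437 = 0.2185.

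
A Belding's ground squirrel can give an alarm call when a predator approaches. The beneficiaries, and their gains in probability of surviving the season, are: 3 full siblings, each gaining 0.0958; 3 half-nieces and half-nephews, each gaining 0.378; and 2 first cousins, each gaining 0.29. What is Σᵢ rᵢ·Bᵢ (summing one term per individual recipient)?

r to a full sibling = 0.5 (full sibs share both parents — two paths of length 2: r = 2·(1/2)^2 = 1/2).
r to a half-niece or half-nephew = 1/8 (half-aunt/uncle↔niece/nephew: one path of length 3: r = (1/2)^3 = 1/8).
r to a first cousin = 1/8 (first cousins share one grandparent pair — two paths of length 4: r = 2·(1/2)^4 = 1/8).
Summing one r·B term per recipient: 3·0.5·0.0958 + 3·0.125·0.378 + 2·0.125·0.29 = 0.35795.

0.35795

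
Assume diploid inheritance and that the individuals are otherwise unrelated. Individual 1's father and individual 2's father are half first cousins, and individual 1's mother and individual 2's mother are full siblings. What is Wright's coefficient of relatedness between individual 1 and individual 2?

0.140625

Relatedness sums over independent paths through distinct common ancestors.
Individual 1 and individual 2 are related in two ways: half second cousins through their fathers (r = 1/64) and first cousins through their mothers (r = 1/8).
r = 1/64 + 1/8 = 0.140625.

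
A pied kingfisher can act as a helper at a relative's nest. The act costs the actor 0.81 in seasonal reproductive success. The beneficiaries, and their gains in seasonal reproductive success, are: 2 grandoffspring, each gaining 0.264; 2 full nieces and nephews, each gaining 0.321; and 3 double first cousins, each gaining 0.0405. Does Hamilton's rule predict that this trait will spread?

Hamilton's rule: the trait is favored when the sum of r·B over every recipient exceeds the actor's cost C.
r to a grandoffspring = 1/4 (two parent–offspring links: r = (1/2)^2 = 1/4).
r to a full niece or nephew = 1/4 (full aunt/uncle↔niece/nephew: two paths of length 3 through the shared grandparent pair: r = 2·(1/2)^3 = 1/4).
r to a double first cousin = 0.25 (double first cousins share both grandparent pairs — four paths of length 4: r = 4·(1/2)^4 = 1/4).
Summing one r·B term per recipient: 2·0.25·0.264 + 2·0.25·0.321 + 3·0.25·0.0405 = 0.322875.
0.322875 < 0.81: the indirect benefit is less than the cost.

No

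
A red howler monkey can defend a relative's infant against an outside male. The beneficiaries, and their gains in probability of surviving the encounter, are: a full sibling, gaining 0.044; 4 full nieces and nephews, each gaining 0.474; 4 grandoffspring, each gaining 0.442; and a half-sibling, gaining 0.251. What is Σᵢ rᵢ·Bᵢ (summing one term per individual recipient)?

1.00075

r to a full sibling = 0.5 (full sibs share both parents — two paths of length 2: r = 2·(1/2)^2 = 1/2).
r to a full niece or nephew = 1/4 (full aunt/uncle↔niece/nephew: two paths of length 3 through the shared grandparent pair: r = 2·(1/2)^3 = 1/4).
r to a grandoffspring = 1/4 (two parent–offspring links: r = (1/2)^2 = 1/4).
r to a half-sibling = 0.25 (half-sibs share one parent — one path of length 2: r = (1/2)^2 = 1/4).
Summing one r·B term per recipient: 1·0.5·0.044 + 4·0.25·0.474 + 4·0.25·0.442 + 1·0.25·0.251 = 1.00075.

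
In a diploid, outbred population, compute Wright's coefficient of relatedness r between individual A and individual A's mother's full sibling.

Each parent–offspring link contributes a factor of 1/2, and independent paths through distinct common ancestors add.
Full aunt/uncle↔niece/nephew: two paths of length 3 through the shared grandparent pair: r = 2·(1/2)^3 = 1/4.

0.25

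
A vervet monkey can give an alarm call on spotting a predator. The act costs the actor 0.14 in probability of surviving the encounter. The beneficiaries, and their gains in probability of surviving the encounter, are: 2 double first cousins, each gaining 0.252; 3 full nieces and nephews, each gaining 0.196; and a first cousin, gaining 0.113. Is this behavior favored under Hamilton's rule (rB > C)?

Hamilton's rule: the trait is favored when the sum of r·B over every recipient exceeds the actor's cost C.
r to a double first cousin = 1/4 (double first cousins share both grandparent pairs — four paths of length 4: r = 4·(1/2)^4 = 1/4).
r to a full niece or nephew = 0.25 (full aunt/uncle↔niece/nephew: two paths of length 3 through the shared grandparent pair: r = 2·(1/2)^3 = 1/4).
r to a first cousin = 1/8 (first cousins share one grandparent pair — two paths of length 4: r = 2·(1/2)^4 = 1/8).
Summing one r·B term per recipient: 2·0.25·0.252 + 3·0.25·0.196 + 1·0.125·0.113 = 0.287125.
0.287125 > 0.14: the indirect benefit exceeds the cost.

Yes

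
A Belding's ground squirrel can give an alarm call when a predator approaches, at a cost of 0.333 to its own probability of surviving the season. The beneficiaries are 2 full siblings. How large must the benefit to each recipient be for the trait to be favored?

r to a full sibling = 0.5 (full sibs share both parents — two paths of length 2: r = 2·(1/2)^2 = 1/2).
Hamilton's rule with n recipients of equal r: n·r·B > C, so B > C/(n·r) = 0.333/(2·0.5) = 0.333.

0.333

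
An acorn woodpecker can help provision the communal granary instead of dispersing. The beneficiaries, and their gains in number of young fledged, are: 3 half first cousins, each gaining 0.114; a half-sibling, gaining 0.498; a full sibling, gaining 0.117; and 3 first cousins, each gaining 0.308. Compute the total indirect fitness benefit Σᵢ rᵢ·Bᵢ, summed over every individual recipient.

r to a half first cousin = 1/16 (half first cousins share one grandparent — one path of length 4: r = (1/2)^4 = 1/16).
r to a half-sibling = 0.25 (half-sibs share one parent — one path of length 2: r = (1/2)^2 = 1/4).
r to a full sibling = 1/2 (full sibs share both parents — two paths of length 2: r = 2·(1/2)^2 = 1/2).
r to a first cousin = 0.125 (first cousins share one grandparent pair — two paths of length 4: r = 2·(1/2)^4 = 1/8).
Summing one r·B term per recipient: 3·0.0625·0.114 + 1·0.25·0.498 + 1·0.5·0.117 + 3·0.125·0.308 = 0.319875.

0.319875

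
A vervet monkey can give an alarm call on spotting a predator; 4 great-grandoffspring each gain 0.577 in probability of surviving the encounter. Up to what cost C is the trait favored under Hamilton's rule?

r to a great-grandoffspring = 1/8 (three parent–offspring links: r = (1/2)^3 = 1/8).
Hamilton's rule: n·r·B > C, so the trait is favored while C < n·r·B = 4·0.125·0.577 = 0.2885.

0.2885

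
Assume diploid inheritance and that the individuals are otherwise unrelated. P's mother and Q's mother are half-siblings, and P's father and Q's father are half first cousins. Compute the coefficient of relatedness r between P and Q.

0.078125

Wright's path rule: contributions from independent ancestry routes add.
P and Q are related in two ways: half first cousins through their mothers (r = 1/16) and half second cousins through their fathers (r = 1/64).
r = 1/16 + 1/64 = 5/64 = 0.078125.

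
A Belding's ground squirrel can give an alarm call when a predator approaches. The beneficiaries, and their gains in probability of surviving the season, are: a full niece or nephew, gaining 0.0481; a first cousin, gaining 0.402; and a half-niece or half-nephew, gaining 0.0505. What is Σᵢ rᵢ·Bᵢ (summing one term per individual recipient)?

0.0685875

r to a full niece or nephew = 0.25 (full aunt/uncle↔niece/nephew: two paths of length 3 through the shared grandparent pair: r = 2·(1/2)^3 = 1/4).
r to a first cousin = 1/8 (first cousins share one grandparent pair — two paths of length 4: r = 2·(1/2)^4 = 1/8).
r to a half-niece or half-nephew = 1/8 (half-aunt/uncle↔niece/nephew: one path of length 3: r = (1/2)^3 = 1/8).
Summing one r·B term per recipient: 1·0.25·0.0481 + 1·0.125·0.402 + 1·0.125·0.0505 = 0.0685875.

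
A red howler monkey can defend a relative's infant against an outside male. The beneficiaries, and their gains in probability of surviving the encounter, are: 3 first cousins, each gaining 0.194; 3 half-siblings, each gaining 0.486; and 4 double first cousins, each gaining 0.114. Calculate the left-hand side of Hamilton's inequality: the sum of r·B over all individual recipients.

0.55125

r to a first cousin = 1/8 (first cousins share one grandparent pair — two paths of length 4: r = 2·(1/2)^4 = 1/8).
r to a half-sibling = 1/4 (half-sibs share one parent — one path of length 2: r = (1/2)^2 = 1/4).
r to a double first cousin = 0.25 (double first cousins share both grandparent pairs — four paths of length 4: r = 4·(1/2)^4 = 1/4).
Summing one r·B term per recipient: 3·0.125·0.194 + 3·0.25·0.486 + 4·0.25·0.114 = 0.55125.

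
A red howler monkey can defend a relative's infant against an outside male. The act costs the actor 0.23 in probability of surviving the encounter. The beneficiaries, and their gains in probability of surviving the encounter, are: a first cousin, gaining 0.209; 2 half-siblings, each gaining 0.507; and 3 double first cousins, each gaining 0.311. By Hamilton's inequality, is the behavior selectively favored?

Yes

Hamilton's rule: the trait is favored when the sum of r·B over every recipient exceeds the actor's cost C.
r to a first cousin = 1/8 (first cousins share one grandparent pair — two paths of length 4: r = 2·(1/2)^4 = 1/8).
r to a half-sibling = 1/4 (half-sibs share one parent — one path of length 2: r = (1/2)^2 = 1/4).
r to a double first cousin = 0.25 (double first cousins share both grandparent pairs — four paths of length 4: r = 4·(1/2)^4 = 1/4).
Summing one r·B term per recipient: 1·0.125·0.209 + 2·0.25·0.507 + 3·0.25·0.311 = 0.512875.
0.512875 > 0.23: the indirect benefit exceeds the cost.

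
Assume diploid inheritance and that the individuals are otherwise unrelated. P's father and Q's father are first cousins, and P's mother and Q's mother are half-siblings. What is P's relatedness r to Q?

Independent pedigree routes through distinct common ancestors add.
P and Q are related in two ways: second cousins through their fathers (r = 1/32) and half first cousins through their mothers (r = 1/16).
r = 1/32 + 1/16 = 3/32 = 0.09375.

0.09375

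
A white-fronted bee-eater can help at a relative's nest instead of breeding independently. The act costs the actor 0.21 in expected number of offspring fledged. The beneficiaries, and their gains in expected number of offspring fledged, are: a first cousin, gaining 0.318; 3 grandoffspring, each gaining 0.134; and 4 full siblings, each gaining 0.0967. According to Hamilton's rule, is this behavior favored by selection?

Hamilton's rule: the trait is favored when the sum of r·B over every recipient exceeds the actor's cost C.
r to a first cousin = 1/8 (first cousins share one grandparent pair — two paths of length 4: r = 2·(1/2)^4 = 1/8).
r to a grandoffspring = 1/4 (two parent–offspring links: r = (1/2)^2 = 1/4).
r to a full sibling = 0.5 (full sibs share both parents — two paths of length 2: r = 2·(1/2)^2 = 1/2).
Summing one r·B term per recipient: 1·0.125·0.318 + 3·0.25·0.134 + 4·0.5·0.0967 = 0.33365.
0.33365 > 0.21: the indirect benefit exceeds the cost.

Yes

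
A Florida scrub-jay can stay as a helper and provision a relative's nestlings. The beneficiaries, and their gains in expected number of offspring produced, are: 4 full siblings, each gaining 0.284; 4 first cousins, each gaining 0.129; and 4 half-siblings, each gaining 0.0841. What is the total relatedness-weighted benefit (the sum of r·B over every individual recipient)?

r to a full sibling = 0.5 (full sibs share both parents — two paths of length 2: r = 2·(1/2)^2 = 1/2).
r to a first cousin = 1/8 (first cousins share one grandparent pair — two paths of length 4: r = 2·(1/2)^4 = 1/8).
r to a half-sibling = 0.25 (half-sibs share one parent — one path of length 2: r = (1/2)^2 = 1/4).
Summing one r·B term per recipient: 4·0.5·0.284 + 4·0.125·0.129 + 4·0.25·0.0841 = 0.7166.

0.7166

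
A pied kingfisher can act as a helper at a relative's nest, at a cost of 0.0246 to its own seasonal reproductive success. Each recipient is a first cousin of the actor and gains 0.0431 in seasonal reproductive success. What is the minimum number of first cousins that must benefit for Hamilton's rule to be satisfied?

5

r to a first cousin = 1/8 (first cousins share one grandparent pair — two paths of length 4: r = 2·(1/2)^4 = 1/8).
Hamilton's rule: n·r·B > C  ⇒  n > C/(r·B) = 0.0246/(0.125·0.0431) = 4.566.
The smallest integer exceeding 4.566 is 5.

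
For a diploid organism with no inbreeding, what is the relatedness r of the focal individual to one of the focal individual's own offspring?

0.5

Each parent–offspring link contributes a factor of 1/2, and independent paths through distinct common ancestors add.
One parent–offspring link: r = (1/2)^1 = 1/2.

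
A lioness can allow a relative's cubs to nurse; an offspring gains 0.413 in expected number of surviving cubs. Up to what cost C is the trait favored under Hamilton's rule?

r to an offspring = 1/2 (one parent–offspring link: r = (1/2)^1 = 1/2).
Hamilton's rule: n·r·B > C, so the trait is favored while C < n·r·B = 1·0.5·0.413 = 0.2065.

0.2065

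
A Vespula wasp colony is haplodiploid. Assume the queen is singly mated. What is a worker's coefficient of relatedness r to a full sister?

Haplodiploid full sisters inherit their father's entire haploid genome identically (contributing 1/2) and on average half of their mother's contribution (1/2 · 1/2 = 1/4); r = 1/2 + 1/4 = 3/4.

0.75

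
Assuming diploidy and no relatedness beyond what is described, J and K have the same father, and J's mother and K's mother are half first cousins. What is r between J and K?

0.265625

Relatedness sums over independent paths through distinct common ancestors.
J and K are related in two ways: half-sibs through their shared father (r = 1/4) and half second cousins through their mothers (r = 1/64).
r = 1/4 + 1/64 = 17/64 = 0.265625.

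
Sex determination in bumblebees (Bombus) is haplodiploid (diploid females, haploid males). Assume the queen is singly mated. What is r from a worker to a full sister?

0.75

Haplodiploid full sisters inherit their father's entire haploid genome identically (contributing 1/2) and on average half of their mother's contribution (1/2 · 1/2 = 1/4); r = 1/2 + 1/4 = 3/4.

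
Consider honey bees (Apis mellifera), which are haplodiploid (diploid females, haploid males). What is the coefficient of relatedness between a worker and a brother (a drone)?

Her haploid brother carries none of their father's genes and a random half of their mother's genome; that half matches the maternal half of her own genome with probability 1/2: r = 1/2 · 1/2 = 1/4.

0.25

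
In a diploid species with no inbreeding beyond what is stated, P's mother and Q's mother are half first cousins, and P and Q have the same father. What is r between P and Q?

Wright's path rule: contributions from independent ancestry routes add.
P and Q are related in two ways: half second cousins through their mothers (r = 1/64) and half-sibs through their shared father (r = 1/4).
r = 1/64 + 1/4 = 17/64 = 0.265625.

0.265625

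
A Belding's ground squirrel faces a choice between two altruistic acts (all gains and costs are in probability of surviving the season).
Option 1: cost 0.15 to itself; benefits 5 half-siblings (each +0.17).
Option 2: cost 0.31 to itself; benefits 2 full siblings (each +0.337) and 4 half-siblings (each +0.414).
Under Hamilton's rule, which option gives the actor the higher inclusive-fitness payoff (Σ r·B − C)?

Option 1: r to a half-sibling = 0.25.
Option 1: Σ r·B − C = (5·0.25·0.17) − 0.15 = 0.0625.
Option 2: r to a full sibling = 0.5.
Option 2: r to a half-sibling = 0.25.
Option 2: Σ r·B − C = (2·0.5·0.337 + 4·0.25·0.414) − 0.31 = 0.441.
Option 2 has the higher net inclusive-fitness payoff.

Option 2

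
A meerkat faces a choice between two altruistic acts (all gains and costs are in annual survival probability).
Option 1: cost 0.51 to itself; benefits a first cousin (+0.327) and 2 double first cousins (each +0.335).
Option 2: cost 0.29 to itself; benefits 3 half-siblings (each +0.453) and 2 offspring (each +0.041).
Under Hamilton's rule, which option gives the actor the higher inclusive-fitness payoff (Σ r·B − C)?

Option 1: r to a first cousin = 0.125.
Option 1: r to a double first cousin = 0.25.
Option 1: Σ r·B − C = (1·0.125·0.327 + 2·0.25·0.335) − 0.51 = -0.301625.
Option 2: r to a half-sibling = 0.25.
Option 2: r to an offspring = 0.5.
Option 2: Σ r·B − C = (3·0.25·0.453 + 2·0.5·0.041) − 0.29 = 0.09075.
Option 2 has the higher net inclusive-fitness payoff.

Option 2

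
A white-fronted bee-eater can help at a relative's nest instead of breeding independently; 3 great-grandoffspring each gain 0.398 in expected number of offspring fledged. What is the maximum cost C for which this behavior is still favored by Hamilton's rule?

0.14925

r to a great-grandoffspring = 0.125 (three parent–offspring links: r = (1/2)^3 = 1/8).
Hamilton's rule: n·r·B > C, so the trait is favored while C < n·r·B = 3·0.125·0.398 = 0.14925.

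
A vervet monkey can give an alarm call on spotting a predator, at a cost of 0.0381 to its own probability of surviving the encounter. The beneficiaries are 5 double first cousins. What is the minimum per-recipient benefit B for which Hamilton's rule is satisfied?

r to a double first cousin = 0.25 (double first cousins share both grandparent pairs — four paths of length 4: r = 4·(1/2)^4 = 1/4).
Hamilton's rule with n recipients of equal r: n·r·B > C, so B > C/(n·r) = 0.0381/(5·0.25) = 0.0305.

0.0305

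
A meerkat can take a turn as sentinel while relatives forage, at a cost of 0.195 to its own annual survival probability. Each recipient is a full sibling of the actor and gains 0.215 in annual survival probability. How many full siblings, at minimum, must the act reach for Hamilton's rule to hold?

2

r to a full sibling = 0.5 (full sibs share both parents — two paths of length 2: r = 2·(1/2)^2 = 1/2).
Hamilton's rule: n·r·B > C  ⇒  n > C/(r·B) = 0.195/(0.5·0.215) = 1.814.
The smallest integer exceeding 1.814 is 2.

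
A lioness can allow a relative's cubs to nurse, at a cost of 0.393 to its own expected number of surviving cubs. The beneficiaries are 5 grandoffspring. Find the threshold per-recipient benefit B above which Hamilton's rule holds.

r to a grandoffspring = 0.25 (two parent–offspring links: r = (1/2)^2 = 1/4).
Hamilton's rule with n recipients of equal r: n·r·B > C, so B > C/(n·r) = 0.393/(5·0.25) = 0.3144.

0.3144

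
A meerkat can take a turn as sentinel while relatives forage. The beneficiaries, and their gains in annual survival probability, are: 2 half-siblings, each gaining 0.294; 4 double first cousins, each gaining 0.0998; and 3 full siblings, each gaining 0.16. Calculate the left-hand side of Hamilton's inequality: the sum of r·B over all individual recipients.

r to a half-sibling = 1/4 (half-sibs share one parent — one path of length 2: r = (1/2)^2 = 1/4).
r to a double first cousin = 0.25 (double first cousins share both grandparent pairs — four paths of length 4: r = 4·(1/2)^4 = 1/4).
r to a full sibling = 1/2 (full sibs share both parents — two paths of length 2: r = 2·(1/2)^2 = 1/2).
Summing one r·B term per recipient: 2·0.25·0.294 + 4·0.25·0.0998 + 3·0.5·0.16 = 0.4868.

0.4868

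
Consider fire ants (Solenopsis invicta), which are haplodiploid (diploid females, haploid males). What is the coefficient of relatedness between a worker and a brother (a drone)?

Her haploid brother carries none of their father's genes and a random half of their mother's genome; that half matches the maternal half of her own genome with probability 1/2: r = 1/2 · 1/2 = 1/4.

0.25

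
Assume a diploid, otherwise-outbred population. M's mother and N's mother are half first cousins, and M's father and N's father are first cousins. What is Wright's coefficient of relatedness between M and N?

Relatedness sums over independent paths through distinct common ancestors.
M and N are related in two ways: half second cousins through their mothers (r = 1/64) and second cousins through their fathers (r = 1/32).
r = 1/64 + 1/32 = 0.046875.

0.046875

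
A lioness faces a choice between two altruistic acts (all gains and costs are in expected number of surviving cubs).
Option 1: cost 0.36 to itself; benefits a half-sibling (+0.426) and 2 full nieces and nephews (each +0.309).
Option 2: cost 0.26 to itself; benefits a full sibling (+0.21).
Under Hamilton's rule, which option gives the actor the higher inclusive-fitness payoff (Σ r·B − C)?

Option 1: r to a half-sibling = 0.25.
Option 1: r to a full niece or nephew = 0.25.
Option 1: Σ r·B − C = (1·0.25·0.426 + 2·0.25·0.309) − 0.36 = -0.099.
Option 2: r to a full sibling = 0.5.
Option 2: Σ r·B − C = (1·0.5·0.21) − 0.26 = -0.155.
Option 1 has the higher net inclusive-fitness payoff.

Option 1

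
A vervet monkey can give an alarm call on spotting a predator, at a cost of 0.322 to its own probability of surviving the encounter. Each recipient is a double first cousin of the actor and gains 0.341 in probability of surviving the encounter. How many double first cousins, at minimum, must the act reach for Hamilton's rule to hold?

4

r to a double first cousin = 1/4 (double first cousins share both grandparent pairs — four paths of length 4: r = 4·(1/2)^4 = 1/4).
Hamilton's rule: n·r·B > C  ⇒  n > C/(r·B) = 0.322/(0.25·0.341) = 3.777.
The smallest integer exceeding 3.777 is 4.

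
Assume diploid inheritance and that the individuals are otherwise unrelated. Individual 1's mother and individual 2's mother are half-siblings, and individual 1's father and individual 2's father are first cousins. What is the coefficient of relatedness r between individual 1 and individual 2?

Wright's path rule: contributions from independent ancestry routes add.
Individual 1 and individual 2 are related in two ways: half first cousins through their mothers (r = 1/16) and second cousins through their fathers (r = 1/32).
r = 1/16 + 1/32 = 3/32 = 0.09375.

0.09375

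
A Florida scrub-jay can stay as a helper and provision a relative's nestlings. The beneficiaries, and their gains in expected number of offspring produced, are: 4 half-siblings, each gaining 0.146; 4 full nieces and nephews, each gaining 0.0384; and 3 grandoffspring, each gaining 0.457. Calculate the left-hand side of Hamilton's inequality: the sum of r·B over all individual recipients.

r to a half-sibling = 1/4 (half-sibs share one parent — one path of length 2: r = (1/2)^2 = 1/4).
r to a full niece or nephew = 0.25 (full aunt/uncle↔niece/nephew: two paths of length 3 through the shared grandparent pair: r = 2·(1/2)^3 = 1/4).
r to a grandoffspring = 1/4 (two parent–offspring links: r = (1/2)^2 = 1/4).
Summing one r·B term per recipient: 4·0.25·0.146 + 4·0.25·0.0384 + 3·0.25·0.457 = 0.52715.

0.52715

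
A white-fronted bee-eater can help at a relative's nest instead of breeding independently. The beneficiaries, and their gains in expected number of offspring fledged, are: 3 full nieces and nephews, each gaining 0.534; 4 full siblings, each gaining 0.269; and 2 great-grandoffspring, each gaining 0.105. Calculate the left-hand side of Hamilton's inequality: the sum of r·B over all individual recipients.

0.96475

r to a full niece or nephew = 1/4 (full aunt/uncle↔niece/nephew: two paths of length 3 through the shared grandparent pair: r = 2·(1/2)^3 = 1/4).
r to a full sibling = 0.5 (full sibs share both parents — two paths of length 2: r = 2·(1/2)^2 = 1/2).
r to a great-grandoffspring = 0.125 (three parent–offspring links: r = (1/2)^3 = 1/8).
Summing one r·B term per recipient: 3·0.25·0.534 + 4·0.5·0.269 + 2·0.125·0.105 = 0.96475.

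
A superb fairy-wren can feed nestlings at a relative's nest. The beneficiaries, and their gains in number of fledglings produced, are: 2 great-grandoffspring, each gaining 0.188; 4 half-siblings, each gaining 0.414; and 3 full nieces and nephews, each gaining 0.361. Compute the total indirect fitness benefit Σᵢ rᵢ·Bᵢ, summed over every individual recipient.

0.73175

r to a great-grandoffspring = 0.125 (three parent–offspring links: r = (1/2)^3 = 1/8).
r to a half-sibling = 1/4 (half-sibs share one parent — one path of length 2: r = (1/2)^2 = 1/4).
r to a full niece or nephew = 1/4 (full aunt/uncle↔niece/nephew: two paths of length 3 through the shared grandparent pair: r = 2·(1/2)^3 = 1/4).
Summing one r·B term per recipient: 2·0.125·0.188 + 4·0.25·0.414 + 3·0.25·0.361 = 0.73175.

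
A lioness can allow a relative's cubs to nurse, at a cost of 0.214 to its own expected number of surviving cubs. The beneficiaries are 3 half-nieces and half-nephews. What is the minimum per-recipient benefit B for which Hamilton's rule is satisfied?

r to a half-niece or half-nephew = 1/8 (half-aunt/uncle↔niece/nephew: one path of length 3: r = (1/2)^3 = 1/8).
Hamilton's rule with n recipients of equal r: n·r·B > C, so B > C/(n·r) = 0.214/(3·0.125) = 0.5707.

0.5707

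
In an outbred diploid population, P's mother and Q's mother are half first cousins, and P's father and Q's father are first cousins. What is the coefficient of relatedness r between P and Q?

0.046875

Relatedness sums over independent paths through distinct common ancestors.
P and Q are related in two ways: half second cousins through their mothers (r = 1/64) and second cousins through their fathers (r = 1/32).
r = 1/64 + 1/32 = 0.046875.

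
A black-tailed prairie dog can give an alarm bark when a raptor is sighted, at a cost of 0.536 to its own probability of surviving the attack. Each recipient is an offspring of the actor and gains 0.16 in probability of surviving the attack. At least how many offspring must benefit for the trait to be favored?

7

r to an offspring = 1/2 (one parent–offspring link: r = (1/2)^1 = 1/2).
Hamilton's rule: n·r·B > C  ⇒  n > C/(r·B) = 0.536/(0.5·0.16) = 6.7.
The smallest integer exceeding 6.7 is 7.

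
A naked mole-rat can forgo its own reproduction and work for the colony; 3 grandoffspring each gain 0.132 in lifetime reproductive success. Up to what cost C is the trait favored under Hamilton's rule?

0.099

r to a grandoffspring = 1/4 (two parent–offspring links: r = (1/2)^2 = 1/4).
Hamilton's rule: n·r·B > C, so the trait is favored while C < n·r·B = 3·0.25·0.132 = 0.099.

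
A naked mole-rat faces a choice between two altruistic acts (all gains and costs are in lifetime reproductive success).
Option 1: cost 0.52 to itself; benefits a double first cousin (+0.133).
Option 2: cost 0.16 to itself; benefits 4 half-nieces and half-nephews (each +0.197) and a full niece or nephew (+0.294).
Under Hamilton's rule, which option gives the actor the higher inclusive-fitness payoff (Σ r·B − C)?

Option 2

Option 1: r to a double first cousin = 0.25.
Option 1: Σ r·B − C = (1·0.25·0.133) − 0.52 = -0.48675.
Option 2: r to a half-niece or half-nephew = 0.125.
Option 2: r to a full niece or nephew = 0.25.
Option 2: Σ r·B − C = (4·0.125·0.197 + 1·0.25·0.294) − 0.16 = 0.012.
Option 2 has the higher net inclusive-fitness payoff.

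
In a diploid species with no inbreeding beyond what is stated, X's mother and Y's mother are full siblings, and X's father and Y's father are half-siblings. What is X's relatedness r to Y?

Wright's path rule: contributions from independent ancestry routes add.
X and Y are related in two ways: first cousins through their mothers (r = 1/8) and half first cousins through their fathers (r = 1/16).
r = 1/8 + 1/16 = 0.1875.

0.1875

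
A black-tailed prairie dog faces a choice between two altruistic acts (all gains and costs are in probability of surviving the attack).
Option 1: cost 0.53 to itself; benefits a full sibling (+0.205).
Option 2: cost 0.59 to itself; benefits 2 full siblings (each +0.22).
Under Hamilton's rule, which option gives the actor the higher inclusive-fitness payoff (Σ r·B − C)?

Option 1: r to a full sibling = 0.5.
Option 1: Σ r·B − C = (1·0.5·0.205) − 0.53 = -0.4275.
Option 2: r to a full sibling = 0.5.
Option 2: Σ r·B − C = (2·0.5·0.22) − 0.59 = -0.37.
Option 2 has the higher net inclusive-fitness payoff.

Option 2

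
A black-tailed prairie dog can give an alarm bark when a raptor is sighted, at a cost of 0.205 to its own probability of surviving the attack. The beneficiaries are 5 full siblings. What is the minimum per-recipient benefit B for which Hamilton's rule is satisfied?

r to a full sibling = 0.5 (full sibs share both parents — two paths of length 2: r = 2·(1/2)^2 = 1/2).
Hamilton's rule with n recipients of equal r: n·r·B > C, so B > C/(n·r) = 0.205/(5·0.5) = 0.082.

0.082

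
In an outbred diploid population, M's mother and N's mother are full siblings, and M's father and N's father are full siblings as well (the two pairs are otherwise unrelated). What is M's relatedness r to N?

0.25

Wright's path rule: contributions from independent ancestry routes add.
M and N are related in two ways: first cousins through their mothers (r = 1/8) and first cousins through their fathers (r = 1/8) — i.e. double first cousins.
r = 1/8 + 1/8 = 0.25.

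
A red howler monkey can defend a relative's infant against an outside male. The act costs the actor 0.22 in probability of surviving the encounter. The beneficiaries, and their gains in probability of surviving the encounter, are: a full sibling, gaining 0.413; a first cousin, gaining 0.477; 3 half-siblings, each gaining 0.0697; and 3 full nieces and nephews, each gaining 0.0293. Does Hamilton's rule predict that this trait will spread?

Yes

Hamilton's rule: the trait is favored when the sum of r·B over every recipient exceeds the actor's cost C.
r to a full sibling = 1/2 (full sibs share both parents — two paths of length 2: r = 2·(1/2)^2 = 1/2).
r to a first cousin = 0.125 (first cousins share one grandparent pair — two paths of length 4: r = 2·(1/2)^4 = 1/8).
r to a half-sibling = 1/4 (half-sibs share one parent — one path of length 2: r = (1/2)^2 = 1/4).
r to a full niece or nephew = 1/4 (full aunt/uncle↔niece/nephew: two paths of length 3 through the shared grandparent pair: r = 2·(1/2)^3 = 1/4).
Summing one r·B term per recipient: 1·0.5·0.413 + 1·0.125·0.477 + 3·0.25·0.0697 + 3·0.25·0.0293 = 0.340375.
0.340375 > 0.22: the indirect benefit exceeds the cost.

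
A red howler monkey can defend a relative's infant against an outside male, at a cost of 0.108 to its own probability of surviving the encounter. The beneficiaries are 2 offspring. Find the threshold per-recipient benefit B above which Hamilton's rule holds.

r to an offspring = 1/2 (one parent–offspring link: r = (1/2)^1 = 1/2).
Hamilton's rule with n recipients of equal r: n·r·B > C, so B > C/(n·r) = 0.108/(2·0.5) = 0.108.

0.108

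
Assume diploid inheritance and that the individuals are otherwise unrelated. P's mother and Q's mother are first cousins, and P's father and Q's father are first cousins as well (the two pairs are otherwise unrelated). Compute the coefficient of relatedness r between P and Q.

0.0625

Wright's path rule: contributions from independent ancestry routes add.
P and Q are related in two ways: second cousins through their mothers (r = 1/32) and second cousins through their fathers (r = 1/32).
r = 1/32 + 1/32 = 1/16 = 0.0625.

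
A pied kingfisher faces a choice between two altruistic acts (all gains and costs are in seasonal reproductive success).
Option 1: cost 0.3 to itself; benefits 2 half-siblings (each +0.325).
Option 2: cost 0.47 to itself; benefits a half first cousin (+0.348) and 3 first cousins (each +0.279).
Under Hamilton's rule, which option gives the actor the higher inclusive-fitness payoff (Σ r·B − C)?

Option 1: r to a half-sibling = 0.25.
Option 1: Σ r·B − C = (2·0.25·0.325) − 0.3 = -0.1375.
Option 2: r to a half first cousin = 0.0625.
Option 2: r to a first cousin = 0.125.
Option 2: Σ r·B − C = (1·0.0625·0.348 + 3·0.125·0.279) − 0.47 = -0.343625.
Option 1 has the higher net inclusive-fitness payoff.

Option 1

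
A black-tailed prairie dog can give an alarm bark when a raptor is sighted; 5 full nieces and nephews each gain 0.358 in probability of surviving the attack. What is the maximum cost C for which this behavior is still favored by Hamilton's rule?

0.4475

r to a full niece or nephew = 0.25 (full aunt/uncle↔niece/nephew: two paths of length 3 through the shared grandparent pair: r = 2·(1/2)^3 = 1/4).
Hamilton's rule: n·r·B > C, so the trait is favored while C < n·r·B = 5·0.25·0.358 = 0.4475.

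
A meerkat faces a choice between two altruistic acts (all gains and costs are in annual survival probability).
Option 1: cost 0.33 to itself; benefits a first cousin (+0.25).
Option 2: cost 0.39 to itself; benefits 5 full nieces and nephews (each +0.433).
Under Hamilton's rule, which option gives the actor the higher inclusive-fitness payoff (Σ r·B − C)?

Option 2

Option 1: r to a first cousin = 0.125.
Option 1: Σ r·B − C = (1·0.125·0.25) − 0.33 = -0.29875.
Option 2: r to a full niece or nephew = 0.25.
Option 2: Σ r·B − C = (5·0.25·0.433) − 0.39 = 0.15125.
Option 2 has the higher net inclusive-fitness payoff.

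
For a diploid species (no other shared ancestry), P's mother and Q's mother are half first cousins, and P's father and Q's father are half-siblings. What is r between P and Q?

0.078125

Independent pedigree routes through distinct common ancestors add.
P and Q are related in two ways: half second cousins through their mothers (r = 1/64) and half first cousins through their fathers (r = 1/16).
r = 1/64 + 1/16 = 0.078125.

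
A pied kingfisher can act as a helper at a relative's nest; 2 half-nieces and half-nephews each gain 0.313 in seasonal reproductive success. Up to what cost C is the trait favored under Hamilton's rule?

r to a half-niece or half-nephew = 0.125 (half-aunt/uncle↔niece/nephew: one path of length 3: r = (1/2)^3 = 1/8).
Hamilton's rule: n·r·B > C, so the trait is favored while C < n·r·B = 2·0.125·0.313 = 0.07825.

0.07825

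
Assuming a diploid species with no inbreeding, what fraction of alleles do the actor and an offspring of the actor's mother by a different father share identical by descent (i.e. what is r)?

Each parent–offspring link contributes a factor of 1/2, and independent paths through distinct common ancestors add.
Half-sibs share one parent — one path of length 2: r = (1/2)^2 = 1/4.

0.25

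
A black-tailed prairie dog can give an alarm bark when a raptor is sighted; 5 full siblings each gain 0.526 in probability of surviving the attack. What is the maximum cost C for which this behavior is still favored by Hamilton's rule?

r to a full sibling = 1/2 (full sibs share both parents — two paths of length 2: r = 2·(1/2)^2 = 1/2).
Hamilton's rule: n·r·B > C, so the trait is favored while C < n·r·B = 5·0.5·0.526 = 1.315.

1.315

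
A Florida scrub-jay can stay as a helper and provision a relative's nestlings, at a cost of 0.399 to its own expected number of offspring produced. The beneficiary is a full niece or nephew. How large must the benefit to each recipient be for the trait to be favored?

r to a full niece or nephew = 0.25 (full aunt/uncle↔niece/nephew: two paths of length 3 through the shared grandparent pair: r = 2·(1/2)^3 = 1/4).
Hamilton's rule with n recipients of equal r: n·r·B > C, so B > C/(n·r) = 0.399/(1·0.25) = 1.596.

1.596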